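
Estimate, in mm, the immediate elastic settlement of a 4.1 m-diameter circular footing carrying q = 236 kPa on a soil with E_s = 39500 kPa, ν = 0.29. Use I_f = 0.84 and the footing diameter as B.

Immediate (elastic) settlement: S_e = q·B·(1−ν²)/E_s · I_f.
S_e = 236 × 4.1 × (1 − 0.29²) / 39500 × 0.84
    = 236 × 4.1 × 0.9159 / 39500 × 0.84
    = 0.01885 m = 18.85 mm

S_e ≈ 18.8 mm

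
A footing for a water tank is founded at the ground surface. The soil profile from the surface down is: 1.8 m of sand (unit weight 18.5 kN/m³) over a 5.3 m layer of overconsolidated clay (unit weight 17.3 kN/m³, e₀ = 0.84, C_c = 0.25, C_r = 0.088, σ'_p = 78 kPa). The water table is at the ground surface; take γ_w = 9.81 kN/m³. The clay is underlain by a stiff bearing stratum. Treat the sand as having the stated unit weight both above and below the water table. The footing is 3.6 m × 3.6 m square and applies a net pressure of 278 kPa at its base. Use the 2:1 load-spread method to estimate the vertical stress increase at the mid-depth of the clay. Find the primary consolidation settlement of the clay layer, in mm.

Mid-depth of clay below the ground surface: z = 1.8 + 5.3/2 = 4.45 m.
Total vertical stress at mid-clay: σ_v = 18.5×1.8 + 17.3×2.65 = 79.145 kPa.
Pore pressure: u = 9.81×(4.45 − 0) = 43.655 kPa.
Initial effective stress: σ'_0 = σ_v − u = 79.145 − 43.655 = 35.49 kPa.
Stress increase at mid-clay by the 2:1 spreading method:
Δσ = qBL/((B+z)(L+z)) = 278×3.6×3.6/((3.6+4.45)(3.6+4.45)) = 55.598 kPa
Final effective stress: σ'_f = 35.49 + 55.598 = 91.088 kPa.
σ'_f = 91.088 > σ'_p = 78 kPa, so the stress path crosses the preconsolidation pressure — recompression up to σ'_p, then virgin compression beyond:
S_c = H/(1+e₀)·[C_r·log₁₀(σ'_p/σ'_0) + C_c·log₁₀(σ'_f/σ'_p)]
    = 5.3/1.84 × [0.088×log₁₀(78/35.49) + 0.25×log₁₀(91.088/78)]
    = 2.8804 × [0.030095 + 0.016842] = 0.1352 m

S_c ≈ 135 mm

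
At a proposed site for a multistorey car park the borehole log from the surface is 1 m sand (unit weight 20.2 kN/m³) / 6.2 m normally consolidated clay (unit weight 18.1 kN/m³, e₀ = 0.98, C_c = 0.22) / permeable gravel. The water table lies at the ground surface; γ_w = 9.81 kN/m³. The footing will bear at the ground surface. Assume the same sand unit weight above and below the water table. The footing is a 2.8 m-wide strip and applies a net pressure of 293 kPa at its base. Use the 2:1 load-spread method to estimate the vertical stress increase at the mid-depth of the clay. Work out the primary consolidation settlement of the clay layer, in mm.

Mid-depth of clay below the ground surface: z = 1 + 6.2/2 = 4.1 m.
Total vertical stress at mid-clay: σ_v = 20.2×1 + 18.1×3.1 = 76.31 kPa.
Pore pressure: u = 9.81×(4.1 − 0) = 40.221 kPa.
Initial effective stress: σ'_0 = σ_v − u = 76.31 − 40.221 = 36.089 kPa.
Stress increase at mid-clay by the 2:1 spreading method:
Δσ = qB/(B+z) = 293×2.8/(2.8+4.1) = 118.9 kPa
Final effective stress: σ'_f = σ'_0 + Δσ = 36.089 + 118.9 = 154.99 kPa.
Normally consolidated clay, so the full stress increment lies on the virgin compression line:
S_c = C_c·H/(1+e₀)·log₁₀(σ'_f/σ'_0) = 0.22×6.2/(1+0.98)×log₁₀(154.99/36.089)
    = 0.68889 × 0.63293 = 0.436 m

S_c ≈ 436 mm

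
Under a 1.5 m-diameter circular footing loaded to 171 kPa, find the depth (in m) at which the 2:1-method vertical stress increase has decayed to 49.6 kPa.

2:1 spreading — at depth z the loaded area has grown by z in each plan dimension:
qD²/(D+z)² = Δσ_z ⇒ z = D(√(q/Δσ_z) − 1) = 1.5×(√(171/49.6) − 1) = 1.285 m

z ≈ 1.29 m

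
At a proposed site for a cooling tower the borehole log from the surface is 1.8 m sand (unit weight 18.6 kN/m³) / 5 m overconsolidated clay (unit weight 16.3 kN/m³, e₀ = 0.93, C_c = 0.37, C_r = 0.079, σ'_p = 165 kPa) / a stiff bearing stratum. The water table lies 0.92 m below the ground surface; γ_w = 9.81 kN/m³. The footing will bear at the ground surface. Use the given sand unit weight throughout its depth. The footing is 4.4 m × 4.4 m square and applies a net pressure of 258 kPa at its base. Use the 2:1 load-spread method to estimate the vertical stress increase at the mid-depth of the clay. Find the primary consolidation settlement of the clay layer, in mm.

S_c ≈ 85.2 mm

Mid-depth of clay below the ground surface: z = 1.8 + 5/2 = 4.3 m.
Total vertical stress at mid-clay: σ_v = 18.6×1.8 + 16.3×2.5 = 74.23 kPa.
Pore pressure: u = 9.81×(4.3 − 0.92) = 33.158 kPa.
Initial effective stress: σ'_0 = σ_v − u = 74.23 − 33.158 = 41.072 kPa.
Stress increase at mid-clay by the 2:1 spreading method:
Δσ = qBL/((B+z)(L+z)) = 258×4.4×4.4/((4.4+4.3)(4.4+4.3)) = 65.991 kPa
Final effective stress: σ'_f = 41.072 + 65.991 = 107.06 kPa.
σ'_f = 107.06 ≤ σ'_p = 165 kPa, so the clay remains overconsolidated and only the recompression index applies:
S_c = C_r·H/(1+e₀)·log₁₀(σ'_f/σ'_0) = 0.079×5/1.93×log₁₀(107.06/41.072)
    = 0.20467 × 0.41608 = 0.08516 m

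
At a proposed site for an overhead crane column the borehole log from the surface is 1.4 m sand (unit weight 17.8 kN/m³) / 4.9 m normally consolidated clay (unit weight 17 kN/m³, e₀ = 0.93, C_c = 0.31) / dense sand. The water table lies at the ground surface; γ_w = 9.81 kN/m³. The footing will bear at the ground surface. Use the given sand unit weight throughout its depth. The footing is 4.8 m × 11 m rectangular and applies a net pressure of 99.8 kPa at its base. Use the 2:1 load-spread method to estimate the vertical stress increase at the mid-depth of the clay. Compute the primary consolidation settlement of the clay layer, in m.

Mid-depth of clay below the ground surface: z = 1.4 + 4.9/2 = 3.85 m.
Total vertical stress at mid-clay: σ_v = 17.8×1.4 + 17×2.45 = 66.57 kPa.
Pore pressure: u = 9.81×(3.85 − 0) = 37.769 kPa.
Initial effective stress: σ'_0 = σ_v − u = 66.57 − 37.769 = 28.801 kPa.
Stress increase at mid-clay by the 2:1 spreading method:
Δσ = qBL/((B+z)(L+z)) = 99.8×4.8×11/((4.8+3.85)(11+3.85)) = 41.022 kPa
Final effective stress: σ'_f = σ'_0 + Δσ = 28.801 + 41.022 = 69.823 kPa.
Normally consolidated clay, so the full stress increment lies on the virgin compression line:
S_c = C_c·H/(1+e₀)·log₁₀(σ'_f/σ'_0) = 0.31×4.9/(1+0.93)×log₁₀(69.823/28.801)
    = 0.78705 × 0.38459 = 0.3027 m

S_c ≈ 0.303 m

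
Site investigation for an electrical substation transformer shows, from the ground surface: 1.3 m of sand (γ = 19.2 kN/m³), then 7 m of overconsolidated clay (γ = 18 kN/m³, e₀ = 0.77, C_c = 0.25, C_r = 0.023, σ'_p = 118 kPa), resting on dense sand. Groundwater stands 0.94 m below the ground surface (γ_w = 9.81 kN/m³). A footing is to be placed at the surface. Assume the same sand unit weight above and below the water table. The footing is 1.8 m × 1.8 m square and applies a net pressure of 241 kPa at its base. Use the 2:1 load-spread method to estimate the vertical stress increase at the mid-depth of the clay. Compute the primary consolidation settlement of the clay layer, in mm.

S_c ≈ 12.1 mm

Mid-depth of clay below the ground surface: z = 1.3 + 7/2 = 4.8 m.
Total vertical stress at mid-clay: σ_v = 19.2×1.3 + 18×3.5 = 87.96 kPa.
Pore pressure: u = 9.81×(4.8 − 0.94) = 37.867 kPa.
Initial effective stress: σ'_0 = σ_v − u = 87.96 − 37.867 = 50.093 kPa.
Stress increase at mid-clay by the 2:1 spreading method:
Δσ = qBL/((B+z)(L+z)) = 241×1.8×1.8/((1.8+4.8)(1.8+4.8)) = 17.926 kPa
Final effective stress: σ'_f = 50.093 + 17.926 = 68.019 kPa.
σ'_f = 68.019 ≤ σ'_p = 118 kPa, so the clay remains overconsolidated and only the recompression index applies:
S_c = C_r·H/(1+e₀)·log₁₀(σ'_f/σ'_0) = 0.023×7/1.77×log₁₀(68.019/50.093)
    = 0.09096 × 0.13285 = 0.01208 m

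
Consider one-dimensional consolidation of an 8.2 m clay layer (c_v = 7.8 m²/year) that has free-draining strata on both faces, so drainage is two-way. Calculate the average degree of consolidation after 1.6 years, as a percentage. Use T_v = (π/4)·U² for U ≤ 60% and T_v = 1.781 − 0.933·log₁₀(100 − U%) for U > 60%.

U ≈ 87 %

Drainage path length: H_d = H/2 = 4.1 m (double drainage).
T_v = c_v·t/H_d² = 7.8×1.6/4.1² = 0.74242.
T_v = 0.74242 corresponds to the U > 60% branch:
U = 1 − 10^((1.781 − T_v)/0.933)/100 = 0.8702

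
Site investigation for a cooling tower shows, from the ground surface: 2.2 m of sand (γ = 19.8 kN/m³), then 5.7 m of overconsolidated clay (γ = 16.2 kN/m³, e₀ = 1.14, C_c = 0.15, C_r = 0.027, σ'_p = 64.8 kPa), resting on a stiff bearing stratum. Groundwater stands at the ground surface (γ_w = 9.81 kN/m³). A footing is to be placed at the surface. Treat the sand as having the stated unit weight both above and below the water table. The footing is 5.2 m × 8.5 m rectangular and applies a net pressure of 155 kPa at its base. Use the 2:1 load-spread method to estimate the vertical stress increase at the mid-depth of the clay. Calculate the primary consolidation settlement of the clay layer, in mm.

Mid-depth of clay below the ground surface: z = 2.2 + 5.7/2 = 5.05 m.
Total vertical stress at mid-clay: σ_v = 19.8×2.2 + 16.2×2.85 = 89.73 kPa.
Pore pressure: u = 9.81×(5.05 − 0) = 49.541 kPa.
Initial effective stress: σ'_0 = σ_v − u = 89.73 − 49.541 = 40.189 kPa.
Stress increase at mid-clay by the 2:1 spreading method:
Δσ = qBL/((B+z)(L+z)) = 155×5.2×8.5/((5.2+5.05)(8.5+5.05)) = 49.328 kPa
Final effective stress: σ'_f = 40.189 + 49.328 = 89.517 kPa.
σ'_f = 89.517 > σ'_p = 64.8 kPa, so the stress path crosses the preconsolidation pressure — recompression up to σ'_p, then virgin compression beyond:
S_c = H/(1+e₀)·[C_r·log₁₀(σ'_p/σ'_0) + C_c·log₁₀(σ'_f/σ'_p)]
    = 5.7/2.14 × [0.027×log₁₀(64.8/40.189) + 0.15×log₁₀(89.517/64.8)]
    = 2.6636 × [0.0056016 + 0.02105] = 0.07099 m

S_c ≈ 71 mm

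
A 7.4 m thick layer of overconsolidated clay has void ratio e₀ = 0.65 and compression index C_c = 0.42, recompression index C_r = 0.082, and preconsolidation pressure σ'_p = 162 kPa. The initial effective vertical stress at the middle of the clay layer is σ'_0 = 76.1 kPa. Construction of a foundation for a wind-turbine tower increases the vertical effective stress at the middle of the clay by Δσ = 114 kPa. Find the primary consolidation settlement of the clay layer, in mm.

Final effective stress: σ'_f = 76.1 + 114 = 190.1 kPa.
σ'_f = 190.1 > σ'_p = 162 kPa, so the stress path crosses the preconsolidation pressure — recompression up to σ'_p, then virgin compression beyond:
S_c = H/(1+e₀)·[C_r·log₁₀(σ'_p/σ'_0) + C_c·log₁₀(σ'_f/σ'_p)]
    = 7.4/1.65 × [0.082×log₁₀(162/76.1) + 0.42×log₁₀(190.1/162)]
    = 4.4848 × [0.026907 + 0.029176] = 0.2515 m

S_c ≈ 252 mm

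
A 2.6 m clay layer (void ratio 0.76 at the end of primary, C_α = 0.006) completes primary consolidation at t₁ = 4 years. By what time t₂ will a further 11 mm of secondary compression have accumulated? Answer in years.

t₂ ≈ 69.7 years

S_s = C_α·H/(1+e_p)·log₁₀(t₂/t₁) ⇒ log₁₀(t₂/t₁) = S_s·(1+e_p)/(C_α·H).
log₁₀(t₂/t₁) = 0.011 × (1+0.76) / (0.006×2.6) = 1.241
t₂ = t₁ × 10^1.241 = 4 × 17.42 = 69.68 years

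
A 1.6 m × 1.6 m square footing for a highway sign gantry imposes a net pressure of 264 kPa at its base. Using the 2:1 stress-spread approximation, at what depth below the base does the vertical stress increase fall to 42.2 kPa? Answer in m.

2:1 spreading — at depth z the loaded area has grown by z in each plan dimension:
qB²/(B+z)² = Δσ_z ⇒ z = B(√(q/Δσ_z) − 1) = 1.6×(√(264/42.2) − 1) = 2.402 m

z ≈ 2.4 m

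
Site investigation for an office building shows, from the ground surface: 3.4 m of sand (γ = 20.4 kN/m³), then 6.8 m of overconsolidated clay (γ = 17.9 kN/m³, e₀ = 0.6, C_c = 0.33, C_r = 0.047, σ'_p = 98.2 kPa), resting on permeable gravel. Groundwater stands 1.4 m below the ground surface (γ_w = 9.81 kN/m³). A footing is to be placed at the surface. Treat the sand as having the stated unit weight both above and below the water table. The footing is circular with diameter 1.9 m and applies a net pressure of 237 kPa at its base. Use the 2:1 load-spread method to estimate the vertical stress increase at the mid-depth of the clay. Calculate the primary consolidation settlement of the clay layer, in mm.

Mid-depth of clay below the ground surface: z = 3.4 + 6.8/2 = 6.8 m.
Total vertical stress at mid-clay: σ_v = 20.4×3.4 + 17.9×3.4 = 130.22 kPa.
Pore pressure: u = 9.81×(6.8 − 1.4) = 52.974 kPa.
Initial effective stress: σ'_0 = σ_v − u = 130.22 − 52.974 = 77.246 kPa.
Stress increase at mid-clay by the 2:1 spreading method:
Δσ ≈ qD²/(D+z)² = 237×1.9²/(1.9+6.8)² = 11.304 kPa
Final effective stress: σ'_f = 77.246 + 11.304 = 88.55 kPa.
σ'_f = 88.55 ≤ σ'_p = 98.2 kPa, so the clay remains overconsolidated and only the recompression index applies:
S_c = C_r·H/(1+e₀)·log₁₀(σ'_f/σ'_0) = 0.047×6.8/1.6×log₁₀(88.55/77.246)
    = 0.19975 × 0.059313 = 0.01185 m

S_c ≈ 11.8 mm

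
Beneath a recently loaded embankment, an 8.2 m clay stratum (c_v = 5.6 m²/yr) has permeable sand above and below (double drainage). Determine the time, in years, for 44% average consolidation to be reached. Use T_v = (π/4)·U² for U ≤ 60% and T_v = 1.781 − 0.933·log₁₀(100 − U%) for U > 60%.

Drainage path length: H_d = H/2 = 4.1 m (double drainage).
U ≤ 60%: T_v = (π/4)·U² = (π/4)×0.44² = 0.15205.
t = T_v·H_d²/c_v = 0.15205×4.1²/5.6 = 0.4564 years.

t ≈ 0.456 years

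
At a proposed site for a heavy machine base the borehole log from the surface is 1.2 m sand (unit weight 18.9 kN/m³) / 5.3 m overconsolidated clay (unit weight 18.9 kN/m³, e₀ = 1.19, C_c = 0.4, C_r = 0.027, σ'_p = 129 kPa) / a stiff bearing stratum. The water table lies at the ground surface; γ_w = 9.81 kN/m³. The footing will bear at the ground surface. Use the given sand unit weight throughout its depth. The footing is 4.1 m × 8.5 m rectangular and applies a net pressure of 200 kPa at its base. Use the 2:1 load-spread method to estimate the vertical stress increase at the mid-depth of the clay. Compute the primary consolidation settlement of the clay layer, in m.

S_c ≈ 0.0314 m

Mid-depth of clay below the ground surface: z = 1.2 + 5.3/2 = 3.85 m.
Total vertical stress at mid-clay: σ_v = 18.9×1.2 + 18.9×2.65 = 72.765 kPa.
Pore pressure: u = 9.81×(3.85 − 0) = 37.769 kPa.
Initial effective stress: σ'_0 = σ_v − u = 72.765 − 37.769 = 34.996 kPa.
Stress increase at mid-clay by the 2:1 spreading method:
Δσ = qBL/((B+z)(L+z)) = 200×4.1×8.5/((4.1+3.85)(8.5+3.85)) = 70.99 kPa
Final effective stress: σ'_f = 34.996 + 70.99 = 105.99 kPa.
σ'_f = 105.99 ≤ σ'_p = 129 kPa, so the clay remains overconsolidated and only the recompression index applies:
S_c = C_r·H/(1+e₀)·log₁₀(σ'_f/σ'_0) = 0.027×5.3/2.19×log₁₀(105.99/34.996)
    = 0.065343 × 0.48125 = 0.03145 m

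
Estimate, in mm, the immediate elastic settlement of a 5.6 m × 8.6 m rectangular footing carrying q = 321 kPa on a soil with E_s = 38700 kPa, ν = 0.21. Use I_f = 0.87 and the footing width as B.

Immediate (elastic) settlement: S_e = q·B·(1−ν²)/E_s · I_f.
S_e = 321 × 5.6 × (1 − 0.21²) / 38700 × 0.87
    = 321 × 5.6 × 0.9559 / 38700 × 0.87
    = 0.03863 m = 38.63 mm

S_e ≈ 38.6 mm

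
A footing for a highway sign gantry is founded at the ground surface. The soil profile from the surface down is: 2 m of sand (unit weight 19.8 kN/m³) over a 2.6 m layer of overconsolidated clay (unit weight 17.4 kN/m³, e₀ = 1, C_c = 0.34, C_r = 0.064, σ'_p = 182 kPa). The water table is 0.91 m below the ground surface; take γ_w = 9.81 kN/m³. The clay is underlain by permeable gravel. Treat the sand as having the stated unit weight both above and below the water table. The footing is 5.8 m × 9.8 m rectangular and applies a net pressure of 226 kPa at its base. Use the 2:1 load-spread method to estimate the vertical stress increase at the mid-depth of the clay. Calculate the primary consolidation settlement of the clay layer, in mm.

S_c ≈ 48 mm

Mid-depth of clay below the ground surface: z = 2 + 2.6/2 = 3.3 m.
Total vertical stress at mid-clay: σ_v = 19.8×2 + 17.4×1.3 = 62.22 kPa.
Pore pressure: u = 9.81×(3.3 − 0.91) = 23.446 kPa.
Initial effective stress: σ'_0 = σ_v − u = 62.22 − 23.446 = 38.774 kPa.
Stress increase at mid-clay by the 2:1 spreading method:
Δσ = qBL/((B+z)(L+z)) = 226×5.8×9.8/((5.8+3.3)(9.8+3.3)) = 107.76 kPa
Final effective stress: σ'_f = 38.774 + 107.76 = 146.53 kPa.
σ'_f = 146.53 ≤ σ'_p = 182 kPa, so the clay remains overconsolidated and only the recompression index applies:
S_c = C_r·H/(1+e₀)·log₁₀(σ'_f/σ'_0) = 0.064×2.6/2×log₁₀(146.53/38.774)
    = 0.0832 × 0.57739 = 0.04804 m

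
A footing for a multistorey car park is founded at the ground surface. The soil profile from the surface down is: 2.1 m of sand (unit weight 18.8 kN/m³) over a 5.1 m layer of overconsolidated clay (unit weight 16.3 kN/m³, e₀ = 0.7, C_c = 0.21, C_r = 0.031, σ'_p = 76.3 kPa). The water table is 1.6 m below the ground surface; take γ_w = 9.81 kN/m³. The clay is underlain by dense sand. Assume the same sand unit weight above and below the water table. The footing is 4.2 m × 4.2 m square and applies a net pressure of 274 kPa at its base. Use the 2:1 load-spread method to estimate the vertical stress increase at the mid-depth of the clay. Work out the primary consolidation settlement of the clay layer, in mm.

S_c ≈ 123 mm

Mid-depth of clay below the ground surface: z = 2.1 + 5.1/2 = 4.65 m.
Total vertical stress at mid-clay: σ_v = 18.8×2.1 + 16.3×2.55 = 81.045 kPa.
Pore pressure: u = 9.81×(4.65 − 1.6) = 29.921 kPa.
Initial effective stress: σ'_0 = σ_v − u = 81.045 − 29.921 = 51.124 kPa.
Stress increase at mid-clay by the 2:1 spreading method:
Δσ = qBL/((B+z)(L+z)) = 274×4.2×4.2/((4.2+4.65)(4.2+4.65)) = 61.711 kPa
Final effective stress: σ'_f = 51.124 + 61.711 = 112.84 kPa.
σ'_f = 112.84 > σ'_p = 76.3 kPa, so the stress path crosses the preconsolidation pressure — recompression up to σ'_p, then virgin compression beyond:
S_c = H/(1+e₀)·[C_r·log₁₀(σ'_p/σ'_0) + C_c·log₁₀(σ'_f/σ'_p)]
    = 5.1/1.7 × [0.031×log₁₀(76.3/51.124) + 0.21×log₁₀(112.84/76.3)]
    = 3 × [0.0053909 + 0.035687] = 0.1232 m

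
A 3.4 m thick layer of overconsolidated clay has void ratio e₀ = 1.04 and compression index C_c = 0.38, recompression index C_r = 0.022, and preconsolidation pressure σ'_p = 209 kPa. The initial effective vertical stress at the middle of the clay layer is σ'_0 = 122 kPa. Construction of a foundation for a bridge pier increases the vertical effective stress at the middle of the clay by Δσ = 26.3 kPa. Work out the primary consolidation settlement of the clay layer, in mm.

Final effective stress: σ'_f = 122 + 26.3 = 148.3 kPa.
σ'_f = 148.3 ≤ σ'_p = 209 kPa, so the clay remains overconsolidated and only the recompression index applies:
S_c = C_r·H/(1+e₀)·log₁₀(σ'_f/σ'_0) = 0.022×3.4/2.04×log₁₀(148.3/122)
    = 0.036667 × 0.084781 = 0.003109 m

S_c ≈ 3.11 mm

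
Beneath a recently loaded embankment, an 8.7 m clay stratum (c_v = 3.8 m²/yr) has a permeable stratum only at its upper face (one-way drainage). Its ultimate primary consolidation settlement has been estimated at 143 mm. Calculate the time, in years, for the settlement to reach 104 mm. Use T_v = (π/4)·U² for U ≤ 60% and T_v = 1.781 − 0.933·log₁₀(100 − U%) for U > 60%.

Drainage path length: H_d = H = 8.7 m (single drainage).
U = S(t)/S_ult = 104/143 = 0.7273.
U > 60%: T_v = 1.781 − 0.933·log₁₀(100 − 72.727) = 0.44147.
t = T_v·H_d²/c_v = 0.44147×8.7²/3.8 = 8.793 years.

t ≈ 8.79 years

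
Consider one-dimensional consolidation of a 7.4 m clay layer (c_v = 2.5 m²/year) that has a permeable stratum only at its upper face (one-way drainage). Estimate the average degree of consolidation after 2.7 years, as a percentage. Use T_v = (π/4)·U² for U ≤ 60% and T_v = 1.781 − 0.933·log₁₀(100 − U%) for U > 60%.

Drainage path length: H_d = H = 7.4 m (single drainage).
T_v = c_v·t/H_d² = 2.5×2.7/7.4² = 0.12327.
T_v = 0.12327 corresponds to the U ≤ 60% branch:
U = √(4T_v/π) = 0.3962

U ≈ 39.6 %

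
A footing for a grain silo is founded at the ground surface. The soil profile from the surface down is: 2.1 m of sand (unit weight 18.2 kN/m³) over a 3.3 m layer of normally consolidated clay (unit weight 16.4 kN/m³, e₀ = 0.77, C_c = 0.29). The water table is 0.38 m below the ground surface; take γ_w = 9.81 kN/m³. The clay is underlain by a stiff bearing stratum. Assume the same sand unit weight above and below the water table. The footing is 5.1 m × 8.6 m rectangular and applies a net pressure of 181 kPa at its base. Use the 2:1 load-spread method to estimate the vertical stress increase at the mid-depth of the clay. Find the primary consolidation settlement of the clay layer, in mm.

Mid-depth of clay below the ground surface: z = 2.1 + 3.3/2 = 3.75 m.
Total vertical stress at mid-clay: σ_v = 18.2×2.1 + 16.4×1.65 = 65.28 kPa.
Pore pressure: u = 9.81×(3.75 − 0.38) = 33.06 kPa.
Initial effective stress: σ'_0 = σ_v − u = 65.28 − 33.06 = 32.22 kPa.
Stress increase at mid-clay by the 2:1 spreading method:
Δσ = qBL/((B+z)(L+z)) = 181×5.1×8.6/((5.1+3.75)(8.6+3.75)) = 72.634 kPa
Final effective stress: σ'_f = σ'_0 + Δσ = 32.22 + 72.634 = 104.85 kPa.
Normally consolidated clay, so the full stress increment lies on the virgin compression line:
S_c = C_c·H/(1+e₀)·log₁₀(σ'_f/σ'_0) = 0.29×3.3/(1+0.77)×log₁₀(104.85/32.22)
    = 0.54068 × 0.51244 = 0.2771 m

S_c ≈ 277 mm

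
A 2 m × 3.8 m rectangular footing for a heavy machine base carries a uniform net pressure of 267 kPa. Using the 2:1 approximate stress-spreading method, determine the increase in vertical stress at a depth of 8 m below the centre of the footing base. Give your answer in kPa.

Δσ_z ≈ 17.2 kPa

By the 2:1 method the load spreads at 1 horizontal : 2 vertical, so at depth z the loaded area has grown by z in each plan dimension:
Δσ = qBL/((B+z)(L+z)) = 267×2×3.8/((2+8)(3.8+8)) = 17.197 kPa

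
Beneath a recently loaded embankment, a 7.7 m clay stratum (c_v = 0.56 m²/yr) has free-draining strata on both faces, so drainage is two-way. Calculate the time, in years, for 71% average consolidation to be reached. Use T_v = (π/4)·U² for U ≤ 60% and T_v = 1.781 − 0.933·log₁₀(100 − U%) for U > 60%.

Drainage path length: H_d = H/2 = 3.85 m (double drainage).
U > 60%: T_v = 1.781 − 0.933·log₁₀(100 − 71) = 0.41658.
t = T_v·H_d²/c_v = 0.41658×3.85²/0.56 = 11.03 years.

t ≈ 11 years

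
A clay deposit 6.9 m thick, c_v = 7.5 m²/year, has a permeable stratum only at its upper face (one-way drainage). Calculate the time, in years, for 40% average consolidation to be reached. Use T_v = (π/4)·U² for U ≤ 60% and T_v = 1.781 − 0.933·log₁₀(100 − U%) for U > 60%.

t ≈ 0.798 years

Drainage path length: H_d = H = 6.9 m (single drainage).
U ≤ 60%: T_v = (π/4)·U² = (π/4)×0.4² = 0.12566.
t = T_v·H_d²/c_v = 0.12566×6.9²/7.5 = 0.7977 years.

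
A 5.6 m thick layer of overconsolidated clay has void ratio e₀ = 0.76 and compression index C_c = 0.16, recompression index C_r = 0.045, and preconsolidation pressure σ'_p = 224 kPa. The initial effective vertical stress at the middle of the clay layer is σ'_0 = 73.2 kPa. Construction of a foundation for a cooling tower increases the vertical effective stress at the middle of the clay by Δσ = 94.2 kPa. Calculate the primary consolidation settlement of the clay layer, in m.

S_c ≈ 0.0514 m

Final effective stress: σ'_f = 73.2 + 94.2 = 167.4 kPa.
σ'_f = 167.4 ≤ σ'_p = 224 kPa, so the clay remains overconsolidated and only the recompression index applies:
S_c = C_r·H/(1+e₀)·log₁₀(σ'_f/σ'_0) = 0.045×5.6/1.76×log₁₀(167.4/73.2)
    = 0.14318 × 0.35924 = 0.05144 m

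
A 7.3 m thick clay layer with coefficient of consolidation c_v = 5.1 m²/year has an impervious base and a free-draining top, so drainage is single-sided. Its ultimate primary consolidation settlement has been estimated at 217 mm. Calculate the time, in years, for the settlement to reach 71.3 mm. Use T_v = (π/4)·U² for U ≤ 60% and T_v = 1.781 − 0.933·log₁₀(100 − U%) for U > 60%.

Drainage path length: H_d = H = 7.3 m (single drainage).
U = S(t)/S_ult = 71.3/217 = 0.3286.
U ≤ 60%: T_v = (π/4)·U² = (π/4)×0.32857² = 0.084791.
t = T_v·H_d²/c_v = 0.084791×7.3²/5.1 = 0.886 years.

t ≈ 0.886 years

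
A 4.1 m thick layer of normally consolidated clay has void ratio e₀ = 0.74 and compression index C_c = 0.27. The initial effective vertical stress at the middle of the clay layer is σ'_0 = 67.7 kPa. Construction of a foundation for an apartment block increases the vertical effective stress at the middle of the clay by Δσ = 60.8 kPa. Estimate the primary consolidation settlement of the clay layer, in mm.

S_c ≈ 177 mm

Final effective stress: σ'_f = σ'_0 + Δσ = 67.7 + 60.8 = 128.5 kPa.
Normally consolidated clay, so the full stress increment lies on the virgin compression line:
S_c = C_c·H/(1+e₀)·log₁₀(σ'_f/σ'_0) = 0.27×4.1/(1+0.74)×log₁₀(128.5/67.7)
    = 0.63621 × 0.27831 = 0.1771 m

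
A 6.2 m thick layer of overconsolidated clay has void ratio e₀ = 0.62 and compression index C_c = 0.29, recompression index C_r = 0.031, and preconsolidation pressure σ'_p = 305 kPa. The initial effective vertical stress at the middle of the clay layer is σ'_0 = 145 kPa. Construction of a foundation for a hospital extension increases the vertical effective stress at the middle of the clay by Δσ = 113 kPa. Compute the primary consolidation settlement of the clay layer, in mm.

S_c ≈ 29.7 mm

Final effective stress: σ'_f = 145 + 113 = 258 kPa.
σ'_f = 258 ≤ σ'_p = 305 kPa, so the clay remains overconsolidated and only the recompression index applies:
S_c = C_r·H/(1+e₀)·log₁₀(σ'_f/σ'_0) = 0.031×6.2/1.62×log₁₀(258/145)
    = 0.11864 × 0.25025 = 0.02969 m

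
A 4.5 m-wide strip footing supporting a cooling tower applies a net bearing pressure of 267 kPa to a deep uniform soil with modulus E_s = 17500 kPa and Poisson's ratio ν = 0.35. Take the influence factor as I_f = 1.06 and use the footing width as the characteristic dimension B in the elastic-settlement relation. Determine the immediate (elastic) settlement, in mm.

Immediate (elastic) settlement: S_e = q·B·(1−ν²)/E_s · I_f.
S_e = 267 × 4.5 × (1 − 0.35²) / 17500 × 1.06
    = 267 × 4.5 × 0.8775 / 17500 × 1.06
    = 0.06386 m = 63.86 mm

S_e ≈ 63.9 mm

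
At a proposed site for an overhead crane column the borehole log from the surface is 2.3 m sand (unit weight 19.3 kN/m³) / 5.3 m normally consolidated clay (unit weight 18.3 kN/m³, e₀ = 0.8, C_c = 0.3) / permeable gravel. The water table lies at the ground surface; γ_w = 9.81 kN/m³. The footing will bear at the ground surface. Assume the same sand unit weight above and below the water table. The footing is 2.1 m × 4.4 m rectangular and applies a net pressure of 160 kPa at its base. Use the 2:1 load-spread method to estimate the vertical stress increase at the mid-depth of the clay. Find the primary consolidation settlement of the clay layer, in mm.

S_c ≈ 157 mm

Mid-depth of clay below the ground surface: z = 2.3 + 5.3/2 = 4.95 m.
Total vertical stress at mid-clay: σ_v = 19.3×2.3 + 18.3×2.65 = 92.885 kPa.
Pore pressure: u = 9.81×(4.95 − 0) = 48.56 kPa.
Initial effective stress: σ'_0 = σ_v − u = 92.885 − 48.56 = 44.325 kPa.
Stress increase at mid-clay by the 2:1 spreading method:
Δσ = qBL/((B+z)(L+z)) = 160×2.1×4.4/((2.1+4.95)(4.4+4.95)) = 22.428 kPa
Final effective stress: σ'_f = σ'_0 + Δσ = 44.325 + 22.428 = 66.753 kPa.
Normally consolidated clay, so the full stress increment lies on the virgin compression line:
S_c = C_c·H/(1+e₀)·log₁₀(σ'_f/σ'_0) = 0.3×5.3/(1+0.8)×log₁₀(66.753/44.325)
    = 0.88333 × 0.17782 = 0.1571 m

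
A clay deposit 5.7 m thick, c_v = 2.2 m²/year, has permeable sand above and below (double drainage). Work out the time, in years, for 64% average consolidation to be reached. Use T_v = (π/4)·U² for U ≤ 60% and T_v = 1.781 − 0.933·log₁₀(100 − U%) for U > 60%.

Drainage path length: H_d = H/2 = 2.85 m (double drainage).
U > 60%: T_v = 1.781 − 0.933·log₁₀(100 − 64) = 0.32897.
t = T_v·H_d²/c_v = 0.32897×2.85²/2.2 = 1.215 years.

t ≈ 1.21 years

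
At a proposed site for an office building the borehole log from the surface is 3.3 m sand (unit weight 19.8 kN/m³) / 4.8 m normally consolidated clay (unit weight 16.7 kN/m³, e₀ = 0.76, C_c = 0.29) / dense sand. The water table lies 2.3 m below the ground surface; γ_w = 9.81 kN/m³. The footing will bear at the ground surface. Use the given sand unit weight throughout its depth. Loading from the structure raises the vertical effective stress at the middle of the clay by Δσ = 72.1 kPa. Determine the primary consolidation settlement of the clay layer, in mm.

Mid-depth of clay below the ground surface: z = 3.3 + 4.8/2 = 5.7 m.
Total vertical stress at mid-clay: σ_v = 19.8×3.3 + 16.7×2.4 = 105.42 kPa.
Pore pressure: u = 9.81×(5.7 − 2.3) = 33.354 kPa.
Initial effective stress: σ'_0 = σ_v − u = 105.42 − 33.354 = 72.066 kPa.
Final effective stress: σ'_f = σ'_0 + Δσ = 72.066 + 72.1 = 144.17 kPa.
Normally consolidated clay, so the full stress increment lies on the virgin compression line:
S_c = C_c·H/(1+e₀)·log₁₀(σ'_f/σ'_0) = 0.29×4.8/(1+0.76)×log₁₀(144.17/72.066)
    = 0.79091 × 0.30114 = 0.2382 m

S_c ≈ 238 mm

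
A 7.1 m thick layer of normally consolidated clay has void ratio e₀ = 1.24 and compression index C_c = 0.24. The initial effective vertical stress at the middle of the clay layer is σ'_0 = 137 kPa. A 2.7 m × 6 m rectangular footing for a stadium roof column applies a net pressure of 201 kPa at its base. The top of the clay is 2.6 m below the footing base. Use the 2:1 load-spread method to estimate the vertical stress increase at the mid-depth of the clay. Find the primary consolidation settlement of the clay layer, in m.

S_c ≈ 0.066 m

Mid-depth of clay below the footing base: z = 2.6 + 7.1/2 = 6.15 m.
Stress increase at mid-clay by the 2:1 spreading method:
Δσ = qBL/((B+z)(L+z)) = 201×2.7×6/((2.7+6.15)(6+6.15)) = 30.282 kPa
Final effective stress: σ'_f = σ'_0 + Δσ = 137 + 30.282 = 167.28 kPa.
Normally consolidated clay, so the full stress increment lies on the virgin compression line:
S_c = C_c·H/(1+e₀)·log₁₀(σ'_f/σ'_0) = 0.24×7.1/(1+1.24)×log₁₀(167.28/137)
    = 0.76071 × 0.086723 = 0.06597 m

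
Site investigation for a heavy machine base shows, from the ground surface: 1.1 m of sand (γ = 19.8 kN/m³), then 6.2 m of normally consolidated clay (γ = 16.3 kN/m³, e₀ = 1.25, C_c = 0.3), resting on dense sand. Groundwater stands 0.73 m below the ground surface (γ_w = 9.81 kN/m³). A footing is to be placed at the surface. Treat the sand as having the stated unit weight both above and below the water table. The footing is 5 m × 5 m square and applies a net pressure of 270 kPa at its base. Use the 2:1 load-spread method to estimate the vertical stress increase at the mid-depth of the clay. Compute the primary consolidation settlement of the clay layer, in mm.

S_c ≈ 404 mm

Mid-depth of clay below the ground surface: z = 1.1 + 6.2/2 = 4.2 m.
Total vertical stress at mid-clay: σ_v = 19.8×1.1 + 16.3×3.1 = 72.31 kPa.
Pore pressure: u = 9.81×(4.2 − 0.73) = 34.041 kPa.
Initial effective stress: σ'_0 = σ_v − u = 72.31 − 34.041 = 38.269 kPa.
Stress increase at mid-clay by the 2:1 spreading method:
Δσ = qBL/((B+z)(L+z)) = 270×5×5/((5+4.2)(5+4.2)) = 79.75 kPa
Final effective stress: σ'_f = σ'_0 + Δσ = 38.269 + 79.75 = 118.02 kPa.
Normally consolidated clay, so the full stress increment lies on the virgin compression line:
S_c = C_c·H/(1+e₀)·log₁₀(σ'_f/σ'_0) = 0.3×6.2/(1+1.25)×log₁₀(118.02/38.269)
    = 0.82667 × 0.48911 = 0.4043 m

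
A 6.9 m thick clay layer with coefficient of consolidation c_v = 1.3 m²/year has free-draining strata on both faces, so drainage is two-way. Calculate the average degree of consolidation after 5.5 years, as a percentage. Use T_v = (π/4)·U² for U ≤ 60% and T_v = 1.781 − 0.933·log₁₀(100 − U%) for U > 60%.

Drainage path length: H_d = H/2 = 3.45 m (double drainage).
T_v = c_v·t/H_d² = 1.3×5.5/3.45² = 0.60071.
T_v = 0.60071 corresponds to the U > 60% branch:
U = 1 − 10^((1.781 − T_v)/0.933)/100 = 0.8159

U ≈ 81.6 %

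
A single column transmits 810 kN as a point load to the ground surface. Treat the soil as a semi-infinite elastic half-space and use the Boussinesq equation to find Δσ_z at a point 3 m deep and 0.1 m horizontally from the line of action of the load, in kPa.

Boussinesq vertical stress below a point load on an elastic half-space:
Δσ_z = 3P/(2πz²) · [1 + (r/z)²]^(−5/2)
r/z = 0.1/3 = 0.033333; [1+(r/z)²]^(−5/2) = 0.99723.
Δσ_z = 3×810/(2π×3²) × 0.99723 = 42.972 × 0.99723 = 42.85 kPa

Δσ_z ≈ 42.9 kPa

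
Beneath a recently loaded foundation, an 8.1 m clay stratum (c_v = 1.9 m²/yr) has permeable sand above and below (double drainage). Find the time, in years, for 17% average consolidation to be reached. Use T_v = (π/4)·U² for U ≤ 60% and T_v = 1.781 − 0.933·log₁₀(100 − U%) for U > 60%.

Drainage path length: H_d = H/2 = 4.05 m (double drainage).
U ≤ 60%: T_v = (π/4)·U² = (π/4)×0.17² = 0.022698.
t = T_v·H_d²/c_v = 0.022698×4.05²/1.9 = 0.1959 years.

t ≈ 0.196 years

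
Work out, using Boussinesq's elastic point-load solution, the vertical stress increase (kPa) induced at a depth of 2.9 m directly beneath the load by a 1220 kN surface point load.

Boussinesq vertical stress below a point load on an elastic half-space:
Δσ_z = 3P/(2πz²) · [1 + (r/z)²]^(−5/2)
r/z = 0/2.9 = 0; [1+(r/z)²]^(−5/2) = 1.
Δσ_z = 3×1220/(2π×2.9²) × 1 = 69.264 × 1 = 69.26 kPa

Δσ_z ≈ 69.3 kPa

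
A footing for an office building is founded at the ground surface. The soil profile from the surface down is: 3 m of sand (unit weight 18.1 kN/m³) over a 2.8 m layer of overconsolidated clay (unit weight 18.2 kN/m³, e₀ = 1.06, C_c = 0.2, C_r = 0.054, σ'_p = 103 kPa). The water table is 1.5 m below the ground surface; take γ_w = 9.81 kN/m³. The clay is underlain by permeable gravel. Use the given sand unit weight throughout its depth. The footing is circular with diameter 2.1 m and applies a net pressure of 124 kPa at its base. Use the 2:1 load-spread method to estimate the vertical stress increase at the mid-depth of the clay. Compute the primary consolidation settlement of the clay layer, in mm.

S_c ≈ 7.17 mm

Mid-depth of clay below the ground surface: z = 3 + 2.8/2 = 4.4 m.
Total vertical stress at mid-clay: σ_v = 18.1×3 + 18.2×1.4 = 79.78 kPa.
Pore pressure: u = 9.81×(4.4 − 1.5) = 28.449 kPa.
Initial effective stress: σ'_0 = σ_v − u = 79.78 − 28.449 = 51.331 kPa.
Stress increase at mid-clay by the 2:1 spreading method:
Δσ ≈ qD²/(D+z)² = 124×2.1²/(2.1+4.4)² = 12.943 kPa
Final effective stress: σ'_f = 51.331 + 12.943 = 64.274 kPa.
σ'_f = 64.274 ≤ σ'_p = 103 kPa, so the clay remains overconsolidated and only the recompression index applies:
S_c = C_r·H/(1+e₀)·log₁₀(σ'_f/σ'_0) = 0.054×2.8/2.06×log₁₀(64.274/51.331)
    = 0.073397 × 0.097656 = 0.007168 m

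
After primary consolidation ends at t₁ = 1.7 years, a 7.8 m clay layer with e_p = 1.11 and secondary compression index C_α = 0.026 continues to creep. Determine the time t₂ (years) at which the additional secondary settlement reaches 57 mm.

S_s = C_α·H/(1+e_p)·log₁₀(t₂/t₁) ⇒ log₁₀(t₂/t₁) = S_s·(1+e_p)/(C_α·H).
log₁₀(t₂/t₁) = 0.057 × (1+1.11) / (0.026×7.8) = 0.593
t₂ = t₁ × 10^0.593 = 1.7 × 3.918 = 6.66 years

t₂ ≈ 6.66 years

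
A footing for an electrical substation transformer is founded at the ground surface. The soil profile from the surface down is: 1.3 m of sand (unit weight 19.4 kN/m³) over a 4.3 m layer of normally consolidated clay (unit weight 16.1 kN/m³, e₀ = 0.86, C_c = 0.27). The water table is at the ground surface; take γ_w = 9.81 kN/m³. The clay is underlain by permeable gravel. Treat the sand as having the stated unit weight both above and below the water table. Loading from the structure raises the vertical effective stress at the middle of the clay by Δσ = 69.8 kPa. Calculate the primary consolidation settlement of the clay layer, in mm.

Mid-depth of clay below the ground surface: z = 1.3 + 4.3/2 = 3.45 m.
Total vertical stress at mid-clay: σ_v = 19.4×1.3 + 16.1×2.15 = 59.835 kPa.
Pore pressure: u = 9.81×(3.45 − 0) = 33.845 kPa.
Initial effective stress: σ'_0 = σ_v − u = 59.835 − 33.845 = 25.99 kPa.
Final effective stress: σ'_f = σ'_0 + Δσ = 25.99 + 69.8 = 95.79 kPa.
Normally consolidated clay, so the full stress increment lies on the virgin compression line:
S_c = C_c·H/(1+e₀)·log₁₀(σ'_f/σ'_0) = 0.27×4.3/(1+0.86)×log₁₀(95.79/25.99)
    = 0.62419 × 0.56651 = 0.3536 m

S_c ≈ 354 mm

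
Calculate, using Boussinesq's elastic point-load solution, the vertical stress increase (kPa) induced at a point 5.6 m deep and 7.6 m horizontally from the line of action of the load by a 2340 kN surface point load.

Δσ_z ≈ 2.62 kPa

Boussinesq vertical stress below a point load on an elastic half-space:
Δσ_z = 3P/(2πz²) · [1 + (r/z)²]^(−5/2)
r/z = 7.6/5.6 = 1.3571; [1+(r/z)²]^(−5/2) = 0.073452.
Δσ_z = 3×2340/(2π×5.6²) × 0.073452 = 35.627 × 0.073452 = 2.617 kPa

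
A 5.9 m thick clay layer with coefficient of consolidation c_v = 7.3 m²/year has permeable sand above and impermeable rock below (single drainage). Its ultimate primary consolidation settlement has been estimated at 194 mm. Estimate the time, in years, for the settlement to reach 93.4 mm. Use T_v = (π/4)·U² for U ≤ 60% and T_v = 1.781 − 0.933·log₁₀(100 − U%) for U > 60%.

t ≈ 0.868 years

Drainage path length: H_d = H = 5.9 m (single drainage).
U = S(t)/S_ult = 93.4/194 = 0.4814.
U ≤ 60%: T_v = (π/4)·U² = (π/4)×0.48144² = 0.18205.
t = T_v·H_d²/c_v = 0.18205×5.9²/7.3 = 0.8681 years.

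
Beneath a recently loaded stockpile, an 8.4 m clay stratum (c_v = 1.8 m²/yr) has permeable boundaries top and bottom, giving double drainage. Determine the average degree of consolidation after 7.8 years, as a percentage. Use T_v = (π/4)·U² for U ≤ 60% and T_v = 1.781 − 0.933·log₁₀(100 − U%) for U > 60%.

Drainage path length: H_d = H/2 = 4.2 m (double drainage).
T_v = c_v·t/H_d² = 1.8×7.8/4.2² = 0.79592.
T_v = 0.79592 corresponds to the U > 60% branch:
U = 1 − 10^((1.781 − T_v)/0.933)/100 = 0.8863

U ≈ 88.6 %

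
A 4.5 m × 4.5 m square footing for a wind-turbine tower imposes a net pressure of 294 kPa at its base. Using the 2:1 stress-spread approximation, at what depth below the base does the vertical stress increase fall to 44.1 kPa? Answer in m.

2:1 spreading — at depth z the loaded area has grown by z in each plan dimension:
qB²/(B+z)² = Δσ_z ⇒ z = B(√(q/Δσ_z) − 1) = 4.5×(√(294/44.1) − 1) = 7.119 m

z ≈ 7.12 m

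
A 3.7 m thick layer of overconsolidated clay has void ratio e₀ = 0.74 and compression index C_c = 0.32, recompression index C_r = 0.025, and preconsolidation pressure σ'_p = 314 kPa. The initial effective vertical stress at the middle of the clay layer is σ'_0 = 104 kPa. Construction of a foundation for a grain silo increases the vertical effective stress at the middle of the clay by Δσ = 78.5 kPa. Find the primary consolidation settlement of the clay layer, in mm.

Final effective stress: σ'_f = 104 + 78.5 = 182.5 kPa.
σ'_f = 182.5 ≤ σ'_p = 314 kPa, so the clay remains overconsolidated and only the recompression index applies:
S_c = C_r·H/(1+e₀)·log₁₀(σ'_f/σ'_0) = 0.025×3.7/1.74×log₁₀(182.5/104)
    = 0.05316 × 0.24423 = 0.01298 m

S_c ≈ 13 mm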